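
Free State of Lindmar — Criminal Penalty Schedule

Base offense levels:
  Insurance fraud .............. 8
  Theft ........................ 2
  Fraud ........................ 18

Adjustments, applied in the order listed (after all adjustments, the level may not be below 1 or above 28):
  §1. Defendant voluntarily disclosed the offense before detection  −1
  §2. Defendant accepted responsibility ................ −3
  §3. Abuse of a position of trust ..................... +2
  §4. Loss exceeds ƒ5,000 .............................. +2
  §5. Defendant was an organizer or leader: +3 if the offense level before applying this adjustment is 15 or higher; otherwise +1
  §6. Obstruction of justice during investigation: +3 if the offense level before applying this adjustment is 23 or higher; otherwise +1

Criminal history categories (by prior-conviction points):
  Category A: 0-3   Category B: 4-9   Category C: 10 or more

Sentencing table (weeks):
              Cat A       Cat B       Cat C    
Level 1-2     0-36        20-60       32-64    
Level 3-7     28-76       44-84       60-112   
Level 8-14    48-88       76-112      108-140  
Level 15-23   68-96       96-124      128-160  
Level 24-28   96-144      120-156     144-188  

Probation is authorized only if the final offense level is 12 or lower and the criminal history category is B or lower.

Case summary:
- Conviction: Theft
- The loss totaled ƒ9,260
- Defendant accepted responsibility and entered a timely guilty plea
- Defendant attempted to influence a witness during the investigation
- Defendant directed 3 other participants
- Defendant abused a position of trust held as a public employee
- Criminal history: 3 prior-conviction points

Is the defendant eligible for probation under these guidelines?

Base offense level for theft: 2.
§1 does not apply.
§2 applies: 2 − 3 = -1.
§3 applies: -1 + 2 = 1.
§4 applies: 1 + 2 = 3.
§5 applies (level before this adjustment is 3 < 15, so +1): 3 + 1 = 4.
§6 applies (level before this adjustment is 4 < 23, so +1): 4 + 1 = 5.
Final offense level: 5.
Criminal history: 3 prior points → Category A (0-3).
Level 5 falls in the 3-7 band.
Grid: Level 3-7 × Category A = 28-76 weeks.
Probation check: level 5 ≤ 12 and category A ≤ B → eligible.

Yes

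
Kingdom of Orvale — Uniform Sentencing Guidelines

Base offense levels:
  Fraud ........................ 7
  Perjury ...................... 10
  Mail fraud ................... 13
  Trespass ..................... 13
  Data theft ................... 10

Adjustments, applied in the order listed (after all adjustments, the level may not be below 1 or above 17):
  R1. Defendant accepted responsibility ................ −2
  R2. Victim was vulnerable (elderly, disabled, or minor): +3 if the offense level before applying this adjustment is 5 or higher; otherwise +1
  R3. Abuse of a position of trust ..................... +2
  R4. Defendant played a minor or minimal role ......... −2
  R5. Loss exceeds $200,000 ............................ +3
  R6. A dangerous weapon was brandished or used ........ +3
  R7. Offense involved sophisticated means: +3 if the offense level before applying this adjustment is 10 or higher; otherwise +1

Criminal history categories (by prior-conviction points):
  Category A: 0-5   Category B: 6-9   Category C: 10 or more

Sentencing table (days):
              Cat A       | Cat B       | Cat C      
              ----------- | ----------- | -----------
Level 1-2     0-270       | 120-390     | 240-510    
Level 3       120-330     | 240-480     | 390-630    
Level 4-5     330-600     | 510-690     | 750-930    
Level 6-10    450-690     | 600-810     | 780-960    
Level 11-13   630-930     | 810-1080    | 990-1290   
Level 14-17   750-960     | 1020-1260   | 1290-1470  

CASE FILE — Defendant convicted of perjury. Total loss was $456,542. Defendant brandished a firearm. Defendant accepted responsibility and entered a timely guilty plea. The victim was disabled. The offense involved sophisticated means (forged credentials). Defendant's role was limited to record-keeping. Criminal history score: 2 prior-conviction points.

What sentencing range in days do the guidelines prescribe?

750-960 days

Base offense level for perjury: 10.
R1 applies: 10 − 2 = 8.
R2 applies (level before this adjustment is 8 ≥ 5, so +3): 8 + 3 = 11.
R4 applies: 11 − 2 = 9.
R5 applies: 9 + 3 = 12.
R6 applies: 12 + 3 = 15.
R7 applies (level before this adjustment is 15 ≥ 10, so +3): 15 + 3 = 18.
Level 18 exceeds the maximum of 17; capped at 17.
Final offense level: 17.
Criminal history: 2 prior points → Category A (0-5).
Level 17 falls in the 14-17 band.
Grid: Level 14-17 × Category A = 750-960 days.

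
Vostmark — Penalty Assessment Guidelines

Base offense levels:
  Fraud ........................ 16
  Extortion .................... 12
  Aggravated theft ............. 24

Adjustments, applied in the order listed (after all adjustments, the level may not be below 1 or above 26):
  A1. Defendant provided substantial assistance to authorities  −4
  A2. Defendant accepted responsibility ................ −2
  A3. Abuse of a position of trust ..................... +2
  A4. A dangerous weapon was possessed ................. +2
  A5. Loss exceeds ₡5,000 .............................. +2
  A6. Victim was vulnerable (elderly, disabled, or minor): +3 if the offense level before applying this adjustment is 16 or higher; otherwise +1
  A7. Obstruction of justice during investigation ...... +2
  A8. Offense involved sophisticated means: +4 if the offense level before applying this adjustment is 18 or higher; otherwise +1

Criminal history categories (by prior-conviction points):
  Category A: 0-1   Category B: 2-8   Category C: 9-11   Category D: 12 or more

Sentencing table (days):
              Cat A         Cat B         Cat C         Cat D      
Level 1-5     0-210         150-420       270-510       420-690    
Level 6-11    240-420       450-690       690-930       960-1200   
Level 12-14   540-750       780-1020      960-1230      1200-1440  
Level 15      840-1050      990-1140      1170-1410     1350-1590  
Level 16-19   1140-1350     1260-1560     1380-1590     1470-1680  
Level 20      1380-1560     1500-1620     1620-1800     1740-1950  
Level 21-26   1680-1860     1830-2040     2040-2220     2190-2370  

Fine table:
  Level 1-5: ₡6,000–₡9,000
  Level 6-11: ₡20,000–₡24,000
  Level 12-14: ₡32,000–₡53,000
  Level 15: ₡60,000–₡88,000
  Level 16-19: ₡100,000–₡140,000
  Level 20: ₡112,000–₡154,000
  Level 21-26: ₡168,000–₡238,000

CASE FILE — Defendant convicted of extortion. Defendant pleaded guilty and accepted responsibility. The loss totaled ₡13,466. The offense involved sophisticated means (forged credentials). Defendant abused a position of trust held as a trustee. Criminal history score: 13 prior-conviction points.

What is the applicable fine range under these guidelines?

₡60,000–₡88,000

Base offense level for extortion: 12.
A2 applies: 12 − 2 = 10.
A3 applies: 10 + 2 = 12.
A5 applies: 12 + 2 = 14.
A7 does not apply.
A8 applies (level before this adjustment is 14 < 18, so +1): 14 + 1 = 15.
Final offense level: 15.
Level 15 falls in the 15 band.
Fine table: Level 15 → ₡60,000–₡88,000.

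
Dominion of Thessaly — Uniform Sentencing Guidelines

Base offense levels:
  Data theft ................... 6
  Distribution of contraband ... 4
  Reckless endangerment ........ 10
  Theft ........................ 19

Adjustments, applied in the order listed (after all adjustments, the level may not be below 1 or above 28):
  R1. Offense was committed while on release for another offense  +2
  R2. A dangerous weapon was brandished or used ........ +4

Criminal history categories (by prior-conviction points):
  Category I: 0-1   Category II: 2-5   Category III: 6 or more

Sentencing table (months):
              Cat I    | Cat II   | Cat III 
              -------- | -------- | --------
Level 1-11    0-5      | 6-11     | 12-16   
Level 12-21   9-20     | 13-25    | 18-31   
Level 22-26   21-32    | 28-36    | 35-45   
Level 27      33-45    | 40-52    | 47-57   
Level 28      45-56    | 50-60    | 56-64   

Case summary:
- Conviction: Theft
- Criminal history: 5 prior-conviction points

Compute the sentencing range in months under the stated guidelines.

13-25 months

Base offense level for theft: 19.
Final offense level: 19.
Criminal history: 5 prior points → Category II (2-5).
Level 19 falls in the 12-21 band.
Grid: Level 12-21 × Category II = 13-25 months.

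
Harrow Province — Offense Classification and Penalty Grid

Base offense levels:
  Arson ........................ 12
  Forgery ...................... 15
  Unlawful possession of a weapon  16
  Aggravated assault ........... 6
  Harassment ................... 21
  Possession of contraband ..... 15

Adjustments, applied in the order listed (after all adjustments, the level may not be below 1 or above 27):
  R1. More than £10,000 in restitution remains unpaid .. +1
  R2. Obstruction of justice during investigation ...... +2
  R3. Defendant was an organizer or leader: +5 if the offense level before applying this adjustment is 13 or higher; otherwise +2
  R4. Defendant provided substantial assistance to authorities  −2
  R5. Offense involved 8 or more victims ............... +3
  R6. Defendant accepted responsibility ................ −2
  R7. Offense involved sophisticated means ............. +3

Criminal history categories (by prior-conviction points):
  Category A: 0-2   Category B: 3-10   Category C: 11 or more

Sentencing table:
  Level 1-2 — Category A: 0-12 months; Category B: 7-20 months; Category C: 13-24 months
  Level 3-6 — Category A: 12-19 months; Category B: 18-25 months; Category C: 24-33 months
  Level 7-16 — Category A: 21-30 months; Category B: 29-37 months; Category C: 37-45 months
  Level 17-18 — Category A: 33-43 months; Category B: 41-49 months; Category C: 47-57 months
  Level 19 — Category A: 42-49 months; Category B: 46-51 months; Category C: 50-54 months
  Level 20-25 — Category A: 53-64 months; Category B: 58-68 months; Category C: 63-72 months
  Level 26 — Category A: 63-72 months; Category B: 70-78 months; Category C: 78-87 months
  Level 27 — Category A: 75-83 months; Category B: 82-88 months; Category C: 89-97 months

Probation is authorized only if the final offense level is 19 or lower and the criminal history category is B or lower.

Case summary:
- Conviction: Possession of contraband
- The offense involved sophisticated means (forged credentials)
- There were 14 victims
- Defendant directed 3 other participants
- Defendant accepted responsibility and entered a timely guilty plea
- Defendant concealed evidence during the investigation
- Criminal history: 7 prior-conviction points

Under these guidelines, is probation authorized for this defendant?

No

Base offense level for possession of contraband: 15.
R1 does not apply.
R2 applies: 15 + 2 = 17.
R3 applies (level before this adjustment is 17 ≥ 13, so +5): 17 + 5 = 22.
R5 applies: 22 + 3 = 25.
R6 applies: 25 − 2 = 23.
R7 applies: 23 + 3 = 26.
Final offense level: 26.
Criminal history: 7 prior points → Category B (3-10).
Level 26 falls in the 26 band.
Grid: Level 26 × Category B = 70-78 months.
Probation check: level 26 > 19 and category B ≤ B → not eligible.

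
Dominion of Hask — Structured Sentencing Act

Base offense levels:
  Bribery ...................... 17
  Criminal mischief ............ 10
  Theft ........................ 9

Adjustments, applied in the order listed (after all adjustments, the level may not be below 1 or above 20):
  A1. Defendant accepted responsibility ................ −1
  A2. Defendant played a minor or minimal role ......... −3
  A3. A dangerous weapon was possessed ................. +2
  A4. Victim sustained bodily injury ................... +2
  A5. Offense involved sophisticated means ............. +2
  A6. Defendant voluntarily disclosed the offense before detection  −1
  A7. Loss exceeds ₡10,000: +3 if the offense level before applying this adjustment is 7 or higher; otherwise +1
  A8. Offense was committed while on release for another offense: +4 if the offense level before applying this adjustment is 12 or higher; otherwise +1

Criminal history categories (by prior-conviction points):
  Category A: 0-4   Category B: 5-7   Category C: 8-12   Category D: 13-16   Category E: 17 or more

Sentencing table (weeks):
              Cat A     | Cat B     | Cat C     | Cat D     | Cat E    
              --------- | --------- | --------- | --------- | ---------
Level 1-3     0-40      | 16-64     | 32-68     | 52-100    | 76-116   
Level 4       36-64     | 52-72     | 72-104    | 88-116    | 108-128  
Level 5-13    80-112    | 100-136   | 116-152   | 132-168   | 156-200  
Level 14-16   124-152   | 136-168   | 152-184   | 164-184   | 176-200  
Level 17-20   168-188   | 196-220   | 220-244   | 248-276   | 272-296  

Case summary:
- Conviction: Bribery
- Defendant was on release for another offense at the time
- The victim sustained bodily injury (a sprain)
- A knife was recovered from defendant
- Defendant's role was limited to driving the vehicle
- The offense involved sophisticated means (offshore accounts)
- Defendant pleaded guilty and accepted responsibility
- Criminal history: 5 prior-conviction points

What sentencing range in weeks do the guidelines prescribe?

196-220 weeks

Base offense level for bribery: 17.
A1 applies: 17 − 1 = 16.
A2 applies: 16 − 3 = 13.
A3 applies: 13 + 2 = 15.
A4 applies: 15 + 2 = 17.
A5 applies: 17 + 2 = 19.
A8 applies (level before this adjustment is 19 ≥ 12, so +4): 19 + 4 = 23.
Level 23 exceeds the maximum of 20; capped at 20.
Final offense level: 20.
Criminal history: 5 prior points → Category B (5-7).
Level 20 falls in the 17-20 band.
Grid: Level 17-20 × Category B = 196-220 weeks.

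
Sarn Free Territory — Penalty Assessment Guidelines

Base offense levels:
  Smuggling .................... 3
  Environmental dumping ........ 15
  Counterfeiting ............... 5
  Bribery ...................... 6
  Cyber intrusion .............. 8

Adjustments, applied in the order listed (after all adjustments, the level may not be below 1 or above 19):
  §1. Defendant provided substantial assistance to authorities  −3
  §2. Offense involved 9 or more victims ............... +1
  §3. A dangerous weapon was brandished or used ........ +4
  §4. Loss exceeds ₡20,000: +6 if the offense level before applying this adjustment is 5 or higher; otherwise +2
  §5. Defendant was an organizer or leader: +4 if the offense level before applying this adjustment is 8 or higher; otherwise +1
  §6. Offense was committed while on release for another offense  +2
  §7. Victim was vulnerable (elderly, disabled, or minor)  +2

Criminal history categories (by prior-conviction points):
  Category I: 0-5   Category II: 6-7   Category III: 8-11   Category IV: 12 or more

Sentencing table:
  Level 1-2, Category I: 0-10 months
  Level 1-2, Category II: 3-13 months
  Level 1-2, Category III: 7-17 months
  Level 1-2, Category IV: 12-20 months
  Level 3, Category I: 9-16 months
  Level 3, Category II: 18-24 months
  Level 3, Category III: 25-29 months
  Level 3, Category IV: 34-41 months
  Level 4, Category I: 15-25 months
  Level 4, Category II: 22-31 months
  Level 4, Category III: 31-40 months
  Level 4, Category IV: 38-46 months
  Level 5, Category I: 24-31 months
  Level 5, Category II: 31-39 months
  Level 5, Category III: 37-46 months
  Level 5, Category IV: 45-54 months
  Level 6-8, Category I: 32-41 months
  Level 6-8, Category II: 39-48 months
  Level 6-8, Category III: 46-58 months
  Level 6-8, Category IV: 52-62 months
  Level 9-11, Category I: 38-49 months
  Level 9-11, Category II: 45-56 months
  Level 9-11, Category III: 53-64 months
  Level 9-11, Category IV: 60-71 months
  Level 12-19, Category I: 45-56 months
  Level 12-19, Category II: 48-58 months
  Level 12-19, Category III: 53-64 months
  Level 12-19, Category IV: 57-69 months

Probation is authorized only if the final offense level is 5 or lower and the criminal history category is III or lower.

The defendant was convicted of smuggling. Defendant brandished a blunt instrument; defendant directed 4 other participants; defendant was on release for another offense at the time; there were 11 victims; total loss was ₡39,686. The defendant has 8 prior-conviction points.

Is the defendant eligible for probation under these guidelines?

No

Base offense level for smuggling: 3.
§1 does not apply.
§2 applies: 3 + 1 = 4.
§3 applies: 4 + 4 = 8.
§4 applies (level before this adjustment is 8 ≥ 5, so +6): 8 + 6 = 14.
§5 applies (level before this adjustment is 14 ≥ 8, so +4): 14 + 4 = 18.
§6 applies: 18 + 2 = 20.
Level 20 exceeds the maximum of 19; capped at 19.
Final offense level: 19.
Criminal history: 8 prior points → Category III (8-11).
Level 19 falls in the 12-19 band.
Grid: Level 12-19 × Category III = 53-64 months.
Probation check: level 19 > 5 and category III ≤ III → not eligible.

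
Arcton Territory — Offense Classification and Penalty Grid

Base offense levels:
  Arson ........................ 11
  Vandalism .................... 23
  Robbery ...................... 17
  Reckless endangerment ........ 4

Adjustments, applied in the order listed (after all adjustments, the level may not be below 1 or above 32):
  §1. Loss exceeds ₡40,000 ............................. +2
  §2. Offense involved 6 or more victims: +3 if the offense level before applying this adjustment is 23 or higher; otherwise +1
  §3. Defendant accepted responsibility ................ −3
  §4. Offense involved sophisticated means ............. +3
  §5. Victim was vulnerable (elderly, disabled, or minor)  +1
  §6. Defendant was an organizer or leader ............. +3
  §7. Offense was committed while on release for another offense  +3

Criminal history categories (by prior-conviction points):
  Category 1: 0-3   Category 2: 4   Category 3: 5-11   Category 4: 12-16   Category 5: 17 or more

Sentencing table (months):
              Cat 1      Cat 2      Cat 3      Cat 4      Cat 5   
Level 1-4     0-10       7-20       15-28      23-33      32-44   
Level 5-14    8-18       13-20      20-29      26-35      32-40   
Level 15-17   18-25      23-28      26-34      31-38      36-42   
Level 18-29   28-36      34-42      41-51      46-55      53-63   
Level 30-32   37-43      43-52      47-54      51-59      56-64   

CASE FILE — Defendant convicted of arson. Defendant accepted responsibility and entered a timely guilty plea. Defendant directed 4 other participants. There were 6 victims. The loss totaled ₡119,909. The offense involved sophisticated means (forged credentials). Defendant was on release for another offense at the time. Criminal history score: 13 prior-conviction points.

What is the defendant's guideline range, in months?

Base offense level for arson: 11.
§1 applies: 11 + 2 = 13.
§2 applies (level before this adjustment is 13 < 23, so +1): 13 + 1 = 14.
§3 applies: 14 − 3 = 11.
§4 applies: 11 + 3 = 14.
§6 applies: 14 + 3 = 17.
§7 applies: 17 + 3 = 20.
Final offense level: 20.
Criminal history: 13 prior points → Category 4 (12-16).
Level 20 falls in the 18-29 band.
Grid: Level 18-29 × Category 4 = 46-55 months.

46-55 months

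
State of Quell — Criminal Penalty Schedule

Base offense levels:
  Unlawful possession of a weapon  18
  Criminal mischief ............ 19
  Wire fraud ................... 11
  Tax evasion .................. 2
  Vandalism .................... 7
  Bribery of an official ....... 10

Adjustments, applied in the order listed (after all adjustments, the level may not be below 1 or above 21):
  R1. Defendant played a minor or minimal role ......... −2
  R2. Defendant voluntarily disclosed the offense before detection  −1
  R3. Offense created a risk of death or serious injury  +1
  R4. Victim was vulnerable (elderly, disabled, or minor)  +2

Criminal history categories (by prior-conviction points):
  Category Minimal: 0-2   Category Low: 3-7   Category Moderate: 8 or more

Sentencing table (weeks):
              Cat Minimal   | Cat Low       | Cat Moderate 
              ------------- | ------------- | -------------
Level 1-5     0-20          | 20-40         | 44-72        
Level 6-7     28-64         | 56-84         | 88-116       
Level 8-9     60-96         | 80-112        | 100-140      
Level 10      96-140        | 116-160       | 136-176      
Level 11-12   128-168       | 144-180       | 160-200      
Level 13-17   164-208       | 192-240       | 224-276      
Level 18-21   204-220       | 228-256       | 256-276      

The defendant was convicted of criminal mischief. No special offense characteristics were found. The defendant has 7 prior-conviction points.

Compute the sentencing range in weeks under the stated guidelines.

228-256 weeks

Base offense level for criminal mischief: 19.
Final offense level: 19.
Criminal history: 7 prior points → Category Low (3-7).
Level 19 falls in the 18-21 band.
Grid: Level 18-21 × Category Low = 228-256 weeks.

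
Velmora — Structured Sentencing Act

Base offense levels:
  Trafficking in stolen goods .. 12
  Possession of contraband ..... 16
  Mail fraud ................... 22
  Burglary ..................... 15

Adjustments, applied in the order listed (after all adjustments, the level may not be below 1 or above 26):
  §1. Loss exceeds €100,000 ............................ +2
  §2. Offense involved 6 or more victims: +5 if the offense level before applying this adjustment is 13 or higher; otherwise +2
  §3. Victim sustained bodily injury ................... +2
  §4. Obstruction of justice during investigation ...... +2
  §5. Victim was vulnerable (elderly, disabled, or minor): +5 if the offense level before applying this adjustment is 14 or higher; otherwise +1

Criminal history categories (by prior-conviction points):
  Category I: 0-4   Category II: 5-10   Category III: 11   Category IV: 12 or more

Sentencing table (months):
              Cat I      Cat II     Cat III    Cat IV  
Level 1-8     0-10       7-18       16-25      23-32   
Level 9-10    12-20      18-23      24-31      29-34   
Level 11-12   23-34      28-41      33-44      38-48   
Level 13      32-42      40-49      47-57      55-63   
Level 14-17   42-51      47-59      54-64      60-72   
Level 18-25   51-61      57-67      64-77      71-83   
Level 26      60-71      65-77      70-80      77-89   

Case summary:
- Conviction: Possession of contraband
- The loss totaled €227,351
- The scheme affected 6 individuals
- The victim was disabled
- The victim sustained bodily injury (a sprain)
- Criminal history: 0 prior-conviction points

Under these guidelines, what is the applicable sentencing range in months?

Base offense level for possession of contraband: 16.
§1 applies: 16 + 2 = 18.
§2 applies (level before this adjustment is 18 ≥ 13, so +5): 18 + 5 = 23.
§3 applies: 23 + 2 = 25.
§5 applies (level before this adjustment is 25 ≥ 14, so +5): 25 + 5 = 30.
Level 30 exceeds the maximum of 26; capped at 26.
Final offense level: 26.
Criminal history: 0 prior points → Category I (0-4).
Level 26 falls in the 26 band.
Grid: Level 26 × Category I = 60-71 months.

60-71 months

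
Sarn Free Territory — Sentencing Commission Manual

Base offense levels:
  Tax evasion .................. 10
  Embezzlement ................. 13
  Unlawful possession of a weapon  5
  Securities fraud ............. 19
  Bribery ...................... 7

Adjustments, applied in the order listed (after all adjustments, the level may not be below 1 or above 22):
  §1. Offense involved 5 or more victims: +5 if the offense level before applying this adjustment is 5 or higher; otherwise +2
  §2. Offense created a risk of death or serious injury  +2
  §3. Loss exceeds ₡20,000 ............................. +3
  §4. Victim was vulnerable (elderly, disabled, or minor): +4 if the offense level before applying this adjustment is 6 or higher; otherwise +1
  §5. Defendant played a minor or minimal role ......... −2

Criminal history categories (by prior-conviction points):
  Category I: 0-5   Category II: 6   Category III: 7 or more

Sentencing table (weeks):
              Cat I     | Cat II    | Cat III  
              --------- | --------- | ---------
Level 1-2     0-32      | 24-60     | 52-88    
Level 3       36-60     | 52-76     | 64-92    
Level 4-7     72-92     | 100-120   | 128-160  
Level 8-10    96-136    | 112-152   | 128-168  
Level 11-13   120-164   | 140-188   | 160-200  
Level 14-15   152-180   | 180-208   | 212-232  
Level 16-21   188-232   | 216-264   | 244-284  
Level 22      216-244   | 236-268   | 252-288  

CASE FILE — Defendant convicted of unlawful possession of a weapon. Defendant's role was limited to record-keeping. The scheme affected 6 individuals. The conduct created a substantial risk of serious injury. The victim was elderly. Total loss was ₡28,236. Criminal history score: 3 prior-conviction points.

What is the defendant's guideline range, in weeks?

Base offense level for unlawful possession of a weapon: 5.
§1 applies (level before this adjustment is 5 ≥ 5, so +5): 5 + 5 = 10.
§2 applies: 10 + 2 = 12.
§3 applies: 12 + 3 = 15.
§4 applies (level before this adjustment is 15 ≥ 6, so +4): 15 + 4 = 19.
§5 applies: 19 − 2 = 17.
Final offense level: 17.
Criminal history: 3 prior points → Category I (0-5).
Level 17 falls in the 16-21 band.
Grid: Level 16-21 × Category I = 188-232 weeks.

188-232 weeks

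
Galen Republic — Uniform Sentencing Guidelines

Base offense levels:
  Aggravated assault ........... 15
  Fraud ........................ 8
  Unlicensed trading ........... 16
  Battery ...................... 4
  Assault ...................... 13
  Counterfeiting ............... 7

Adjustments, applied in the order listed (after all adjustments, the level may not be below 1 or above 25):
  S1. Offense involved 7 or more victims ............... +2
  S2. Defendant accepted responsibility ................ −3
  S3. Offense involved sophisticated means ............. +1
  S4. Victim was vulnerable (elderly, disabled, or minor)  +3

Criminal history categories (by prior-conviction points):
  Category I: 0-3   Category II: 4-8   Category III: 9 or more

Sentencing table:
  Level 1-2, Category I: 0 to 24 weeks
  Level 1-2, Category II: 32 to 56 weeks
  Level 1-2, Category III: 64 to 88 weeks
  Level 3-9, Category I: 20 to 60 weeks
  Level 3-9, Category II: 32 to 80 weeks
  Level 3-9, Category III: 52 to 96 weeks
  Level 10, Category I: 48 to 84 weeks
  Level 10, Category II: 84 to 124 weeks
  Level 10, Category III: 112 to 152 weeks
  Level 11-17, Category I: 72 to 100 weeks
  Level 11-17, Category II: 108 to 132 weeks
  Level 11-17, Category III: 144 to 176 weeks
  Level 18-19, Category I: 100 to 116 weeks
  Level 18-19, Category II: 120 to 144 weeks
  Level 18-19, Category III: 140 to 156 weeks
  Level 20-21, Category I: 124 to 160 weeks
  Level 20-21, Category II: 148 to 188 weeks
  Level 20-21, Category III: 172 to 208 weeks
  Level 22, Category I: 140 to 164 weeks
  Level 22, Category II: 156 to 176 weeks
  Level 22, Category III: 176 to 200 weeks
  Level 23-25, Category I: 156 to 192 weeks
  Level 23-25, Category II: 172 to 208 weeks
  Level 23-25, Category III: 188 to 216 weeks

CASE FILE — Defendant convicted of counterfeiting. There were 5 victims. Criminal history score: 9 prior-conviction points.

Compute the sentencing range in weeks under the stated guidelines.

52-96 weeks

Base offense level for counterfeiting: 7.
Final offense level: 7.
Criminal history: 9 prior points → Category III (9+).
Level 7 falls in the 3-9 band.
Grid: Level 3-9 × Category III = 52-96 weeks.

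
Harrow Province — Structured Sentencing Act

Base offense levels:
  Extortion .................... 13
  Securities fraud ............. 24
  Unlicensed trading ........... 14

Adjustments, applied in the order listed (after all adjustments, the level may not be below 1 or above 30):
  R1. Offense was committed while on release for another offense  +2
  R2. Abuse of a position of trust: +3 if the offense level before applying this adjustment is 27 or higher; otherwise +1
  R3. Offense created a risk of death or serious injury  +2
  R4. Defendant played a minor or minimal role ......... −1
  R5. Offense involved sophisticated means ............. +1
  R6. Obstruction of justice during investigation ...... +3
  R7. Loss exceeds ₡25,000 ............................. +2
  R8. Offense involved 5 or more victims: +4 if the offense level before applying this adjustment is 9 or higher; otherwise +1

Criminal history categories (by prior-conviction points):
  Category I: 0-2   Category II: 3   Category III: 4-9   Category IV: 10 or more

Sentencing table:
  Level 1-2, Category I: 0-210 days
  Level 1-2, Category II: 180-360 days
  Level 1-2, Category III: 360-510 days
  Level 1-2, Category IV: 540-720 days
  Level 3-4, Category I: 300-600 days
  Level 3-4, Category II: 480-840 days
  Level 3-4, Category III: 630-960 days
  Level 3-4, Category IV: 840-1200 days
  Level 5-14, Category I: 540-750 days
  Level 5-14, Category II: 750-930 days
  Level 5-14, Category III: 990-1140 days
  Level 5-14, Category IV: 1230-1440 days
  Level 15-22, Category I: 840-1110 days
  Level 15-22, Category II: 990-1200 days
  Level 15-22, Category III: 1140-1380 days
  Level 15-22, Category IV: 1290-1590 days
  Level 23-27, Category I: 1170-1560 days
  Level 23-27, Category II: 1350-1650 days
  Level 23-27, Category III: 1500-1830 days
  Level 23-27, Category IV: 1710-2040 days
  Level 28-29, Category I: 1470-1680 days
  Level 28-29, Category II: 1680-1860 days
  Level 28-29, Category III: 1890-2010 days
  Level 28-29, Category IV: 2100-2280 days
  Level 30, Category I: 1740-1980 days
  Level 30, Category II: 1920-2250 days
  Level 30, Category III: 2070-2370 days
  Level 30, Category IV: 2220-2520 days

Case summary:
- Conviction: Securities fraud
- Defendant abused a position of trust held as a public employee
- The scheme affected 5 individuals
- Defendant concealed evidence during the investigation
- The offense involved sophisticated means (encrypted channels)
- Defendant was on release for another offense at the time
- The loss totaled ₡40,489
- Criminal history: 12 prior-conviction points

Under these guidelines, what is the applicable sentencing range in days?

Base offense level for securities fraud: 24.
R1 applies: 24 + 2 = 26.
R2 applies (level before this adjustment is 26 < 27, so +1): 26 + 1 = 27.
R4 does not apply.
R5 applies: 27 + 1 = 28.
R6 applies: 28 + 3 = 31.
R7 applies: 31 + 2 = 33.
R8 applies (level before this adjustment is 33 ≥ 9, so +4): 33 + 4 = 37.
Level 37 exceeds the maximum of 30; capped at 30.
Final offense level: 30.
Criminal history: 12 prior points → Category IV (10+).
Level 30 falls in the 30 band.
Grid: Level 30 × Category IV = 2220-2520 days.

2220-2520 days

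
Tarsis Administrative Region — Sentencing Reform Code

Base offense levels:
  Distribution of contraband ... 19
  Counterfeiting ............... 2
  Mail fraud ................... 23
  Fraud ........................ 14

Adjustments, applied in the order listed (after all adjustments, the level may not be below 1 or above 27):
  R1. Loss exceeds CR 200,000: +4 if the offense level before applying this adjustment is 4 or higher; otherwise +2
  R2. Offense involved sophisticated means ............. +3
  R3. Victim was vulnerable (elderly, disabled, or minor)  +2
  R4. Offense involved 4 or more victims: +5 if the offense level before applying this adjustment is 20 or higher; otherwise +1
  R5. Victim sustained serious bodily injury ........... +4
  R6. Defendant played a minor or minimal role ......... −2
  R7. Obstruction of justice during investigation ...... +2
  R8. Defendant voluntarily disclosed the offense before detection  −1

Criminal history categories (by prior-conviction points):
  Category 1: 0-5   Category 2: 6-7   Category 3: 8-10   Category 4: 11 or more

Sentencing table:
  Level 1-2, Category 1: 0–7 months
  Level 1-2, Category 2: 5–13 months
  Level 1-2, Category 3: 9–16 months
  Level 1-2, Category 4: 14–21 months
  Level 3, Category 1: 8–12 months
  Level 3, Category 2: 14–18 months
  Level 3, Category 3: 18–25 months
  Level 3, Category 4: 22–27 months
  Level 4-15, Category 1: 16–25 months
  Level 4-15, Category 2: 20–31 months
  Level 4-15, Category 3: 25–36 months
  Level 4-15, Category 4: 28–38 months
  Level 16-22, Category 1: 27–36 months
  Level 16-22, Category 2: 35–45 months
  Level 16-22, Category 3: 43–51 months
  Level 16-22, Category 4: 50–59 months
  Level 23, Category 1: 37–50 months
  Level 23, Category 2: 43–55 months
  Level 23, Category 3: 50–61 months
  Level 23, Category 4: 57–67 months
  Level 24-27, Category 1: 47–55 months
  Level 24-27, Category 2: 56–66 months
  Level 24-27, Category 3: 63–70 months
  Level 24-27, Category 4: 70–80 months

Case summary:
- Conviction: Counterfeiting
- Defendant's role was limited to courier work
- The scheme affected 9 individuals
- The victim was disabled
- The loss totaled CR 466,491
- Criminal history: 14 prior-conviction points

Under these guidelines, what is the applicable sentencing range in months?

28-38 months

Base offense level for counterfeiting: 2.
R1 applies (level before this adjustment is 2 < 4, so +2): 2 + 2 = 4.
R3 applies: 4 + 2 = 6.
R4 applies (level before this adjustment is 6 < 20, so +1): 6 + 1 = 7.
R5 does not apply.
R6 applies: 7 − 2 = 5.
R7 does not apply.
R8 does not apply.
Final offense level: 5.
Criminal history: 14 prior points → Category 4 (11+).
Level 5 falls in the 4-15 band.
Grid: Level 4-15 × Category 4 = 28-38 months.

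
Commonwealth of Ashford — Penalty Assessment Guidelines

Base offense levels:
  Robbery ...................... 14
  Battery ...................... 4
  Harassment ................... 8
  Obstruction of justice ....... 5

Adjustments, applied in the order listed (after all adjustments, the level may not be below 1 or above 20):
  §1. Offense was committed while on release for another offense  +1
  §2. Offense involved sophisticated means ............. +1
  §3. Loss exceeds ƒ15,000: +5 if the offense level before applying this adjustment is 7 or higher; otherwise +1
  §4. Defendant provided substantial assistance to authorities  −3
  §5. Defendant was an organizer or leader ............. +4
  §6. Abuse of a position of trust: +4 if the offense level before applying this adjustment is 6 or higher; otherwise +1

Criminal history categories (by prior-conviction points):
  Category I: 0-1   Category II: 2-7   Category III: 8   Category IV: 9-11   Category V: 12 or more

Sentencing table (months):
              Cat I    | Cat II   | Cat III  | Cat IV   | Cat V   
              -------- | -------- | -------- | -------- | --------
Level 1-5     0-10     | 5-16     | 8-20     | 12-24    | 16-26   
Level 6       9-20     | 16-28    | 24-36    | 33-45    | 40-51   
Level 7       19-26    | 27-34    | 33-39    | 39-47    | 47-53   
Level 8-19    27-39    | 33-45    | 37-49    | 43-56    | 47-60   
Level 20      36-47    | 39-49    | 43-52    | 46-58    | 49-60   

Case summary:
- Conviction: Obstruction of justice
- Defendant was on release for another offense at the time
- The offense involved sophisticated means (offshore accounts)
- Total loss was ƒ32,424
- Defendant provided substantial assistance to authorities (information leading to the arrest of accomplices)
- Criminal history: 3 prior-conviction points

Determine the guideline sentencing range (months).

33-45 months

Base offense level for obstruction of justice: 5.
§1 applies: 5 + 1 = 6.
§2 applies: 6 + 1 = 7.
§3 applies (level before this adjustment is 7 ≥ 7, so +5): 7 + 5 = 12.
§4 applies: 12 − 3 = 9.
§6 does not apply.
Final offense level: 9.
Criminal history: 3 prior points → Category II (2-7).
Level 9 falls in the 8-19 band.
Grid: Level 8-19 × Category II = 33-45 months.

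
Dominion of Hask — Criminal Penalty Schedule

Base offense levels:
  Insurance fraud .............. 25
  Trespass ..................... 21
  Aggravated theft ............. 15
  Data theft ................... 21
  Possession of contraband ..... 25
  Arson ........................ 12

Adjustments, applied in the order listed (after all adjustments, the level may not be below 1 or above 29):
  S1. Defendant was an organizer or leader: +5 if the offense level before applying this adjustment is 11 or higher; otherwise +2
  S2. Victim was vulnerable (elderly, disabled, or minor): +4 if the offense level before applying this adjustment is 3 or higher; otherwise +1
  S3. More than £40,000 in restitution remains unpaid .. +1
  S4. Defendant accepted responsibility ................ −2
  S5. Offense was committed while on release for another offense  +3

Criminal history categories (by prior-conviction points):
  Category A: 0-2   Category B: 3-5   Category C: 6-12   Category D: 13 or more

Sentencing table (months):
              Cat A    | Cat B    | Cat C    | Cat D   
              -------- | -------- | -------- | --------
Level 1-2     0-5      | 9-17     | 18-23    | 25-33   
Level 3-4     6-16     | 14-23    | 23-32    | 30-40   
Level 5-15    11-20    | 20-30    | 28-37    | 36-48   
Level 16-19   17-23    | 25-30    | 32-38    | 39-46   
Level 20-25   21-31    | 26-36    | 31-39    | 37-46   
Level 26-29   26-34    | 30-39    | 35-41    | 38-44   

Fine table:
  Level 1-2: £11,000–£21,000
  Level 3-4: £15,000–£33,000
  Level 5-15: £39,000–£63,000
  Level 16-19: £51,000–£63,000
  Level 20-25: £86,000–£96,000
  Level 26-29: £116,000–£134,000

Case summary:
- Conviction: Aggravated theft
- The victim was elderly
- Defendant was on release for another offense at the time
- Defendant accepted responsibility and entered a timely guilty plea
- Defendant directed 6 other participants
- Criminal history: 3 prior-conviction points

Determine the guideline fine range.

£86,000–£96,000

Base offense level for aggravated theft: 15.
S1 applies (level before this adjustment is 15 ≥ 11, so +5): 15 + 5 = 20.
S2 applies (level before this adjustment is 20 ≥ 3, so +4): 20 + 4 = 24.
S4 applies: 24 − 2 = 22.
S5 applies: 22 + 3 = 25.
Final offense level: 25.
Level 25 falls in the 20-25 band.
Fine table: Level 20-25 → £86,000–£96,000.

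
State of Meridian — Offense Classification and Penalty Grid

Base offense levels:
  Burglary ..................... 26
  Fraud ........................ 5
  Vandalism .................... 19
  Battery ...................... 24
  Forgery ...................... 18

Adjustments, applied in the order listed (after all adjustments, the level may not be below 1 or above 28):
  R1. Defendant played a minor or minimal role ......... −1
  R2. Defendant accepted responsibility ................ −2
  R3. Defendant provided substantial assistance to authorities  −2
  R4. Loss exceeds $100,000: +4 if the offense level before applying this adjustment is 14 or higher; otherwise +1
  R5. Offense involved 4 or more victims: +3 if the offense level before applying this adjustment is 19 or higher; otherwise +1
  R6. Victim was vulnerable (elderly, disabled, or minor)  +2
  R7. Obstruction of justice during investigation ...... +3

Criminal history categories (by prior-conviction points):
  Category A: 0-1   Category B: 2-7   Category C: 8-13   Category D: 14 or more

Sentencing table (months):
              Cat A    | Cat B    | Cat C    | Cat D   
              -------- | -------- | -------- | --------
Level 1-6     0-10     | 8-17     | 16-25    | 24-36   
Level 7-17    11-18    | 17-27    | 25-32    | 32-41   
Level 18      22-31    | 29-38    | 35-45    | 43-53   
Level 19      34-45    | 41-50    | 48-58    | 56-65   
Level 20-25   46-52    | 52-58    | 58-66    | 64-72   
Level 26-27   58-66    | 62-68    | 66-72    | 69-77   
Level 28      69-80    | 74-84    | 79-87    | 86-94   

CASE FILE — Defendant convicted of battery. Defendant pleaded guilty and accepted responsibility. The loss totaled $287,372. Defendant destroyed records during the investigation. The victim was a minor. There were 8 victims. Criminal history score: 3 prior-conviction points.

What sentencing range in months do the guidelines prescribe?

74-84 months

Base offense level for battery: 24.
R2 applies: 24 − 2 = 22.
R4 applies (level before this adjustment is 22 ≥ 14, so +4): 22 + 4 = 26.
R5 applies (level before this adjustment is 26 ≥ 19, so +3): 26 + 3 = 29.
R6 applies: 29 + 2 = 31.
R7 applies: 31 + 3 = 34.
Level 34 exceeds the maximum of 28; capped at 28.
Final offense level: 28.
Criminal history: 3 prior points → Category B (2-7).
Level 28 falls in the 28 band.
Grid: Level 28 × Category B = 74-84 months.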